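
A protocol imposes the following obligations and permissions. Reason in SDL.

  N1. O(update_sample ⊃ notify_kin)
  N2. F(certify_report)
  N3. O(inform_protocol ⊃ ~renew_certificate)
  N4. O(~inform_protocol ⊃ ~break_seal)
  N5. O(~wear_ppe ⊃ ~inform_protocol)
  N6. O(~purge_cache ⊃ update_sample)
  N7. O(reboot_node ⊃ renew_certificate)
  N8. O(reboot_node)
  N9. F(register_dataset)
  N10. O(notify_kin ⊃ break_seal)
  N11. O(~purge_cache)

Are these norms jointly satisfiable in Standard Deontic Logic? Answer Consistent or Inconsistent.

Premise 8 states O(reboot_node) outright.
Applying K to premise 7 (O(reboot_node ⊃ renew_certificate)) and O(reboot_node) yields O(renew_certificate).
The contrapositive of premise 3 (O(inform_protocol ⊃ ~renew_certificate)) is O(renew_certificate ⊃ ~inform_protocol), and O(renew_certificate) is already established, so O(~inform_protocol).
Premise 4 is O(~inform_protocol ⊃ ~break_seal); since O(~inform_protocol), deontic closure gives O(~break_seal).
The contrapositive of premise 10 (O(notify_kin ⊃ break_seal)) is O(~break_seal ⊃ ~notify_kin), and O(~break_seal) is already established, so O(~notify_kin).
The contrapositive of premise 1 (O(update_sample ⊃ notify_kin)) is O(~notify_kin ⊃ ~update_sample), and O(~notify_kin) is already established, so O(~update_sample).
Premise 6, O(~purge_cache ⊃ update_sample), contraposes to O(~update_sample ⊃ purge_cache); with O(~update_sample) we get O(purge_cache).
Yet premise 11 states O(~purge_cache).
We now have both O(purge_cache) and O(~purge_cache) — purge_cache is simultaneously obligatory and forbidden, violating the D-axiom.

Inconsistent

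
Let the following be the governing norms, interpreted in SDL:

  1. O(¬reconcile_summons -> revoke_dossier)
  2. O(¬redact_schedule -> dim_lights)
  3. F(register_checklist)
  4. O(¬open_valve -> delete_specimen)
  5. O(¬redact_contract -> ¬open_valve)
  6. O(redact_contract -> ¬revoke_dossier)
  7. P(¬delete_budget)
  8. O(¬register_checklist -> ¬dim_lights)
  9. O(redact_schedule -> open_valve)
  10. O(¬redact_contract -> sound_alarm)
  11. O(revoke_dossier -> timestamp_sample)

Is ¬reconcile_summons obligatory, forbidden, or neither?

Forbidden

Premise 3, F(register_checklist), is equivalent to O(¬register_checklist).
Applying K to premise 8 (O(¬register_checklist -> ¬dim_lights)) and O(¬register_checklist) yields O(¬dim_lights).
Premise 2 is O(¬redact_schedule -> dim_lights); contrapositively O(¬dim_lights -> redact_schedule). Since O(¬dim_lights) holds, K gives O(redact_schedule).
With premise 9, O(redact_schedule -> open_valve), the K-axiom yields O(open_valve).
Premise 5, O(¬redact_contract -> ¬open_valve), contraposes to O(open_valve -> redact_contract); with O(open_valve) we get O(redact_contract).
With premise 6, O(redact_contract -> ¬revoke_dossier), the K-axiom yields O(¬revoke_dossier).
The contrapositive of premise 1 (O(¬reconcile_summons -> revoke_dossier)) is O(¬revoke_dossier -> reconcile_summons), and O(¬revoke_dossier) is already established, so O(reconcile_summons).
Premises 4, 7, 10, 11 do not contribute to this derivation.
Thus O(reconcile_summons), which is F(¬reconcile_summons): ¬reconcile_summons is forbidden.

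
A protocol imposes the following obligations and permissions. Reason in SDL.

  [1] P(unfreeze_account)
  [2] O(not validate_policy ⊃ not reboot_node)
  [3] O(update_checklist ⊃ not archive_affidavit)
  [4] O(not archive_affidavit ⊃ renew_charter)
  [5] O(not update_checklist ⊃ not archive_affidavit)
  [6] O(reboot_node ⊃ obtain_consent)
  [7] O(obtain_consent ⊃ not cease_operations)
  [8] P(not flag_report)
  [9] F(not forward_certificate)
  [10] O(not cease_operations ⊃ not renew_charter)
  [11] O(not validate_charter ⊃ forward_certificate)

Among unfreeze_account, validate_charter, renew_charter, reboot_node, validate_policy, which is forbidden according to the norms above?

By case analysis on not update_checklist: premise 5 gives O(not update_checklist ⊃ not archive_affidavit) and premise 3 gives O(update_checklist ⊃ not archive_affidavit), so O(not archive_affidavit) either way.
Premise 4 is O(not archive_affidavit ⊃ renew_charter); since O(not archive_affidavit), deontic closure gives O(renew_charter).
Premise 10 is O(not cease_operations ⊃ not renew_charter); contrapositively O(renew_charter ⊃ cease_operations). Since O(renew_charter) holds, K gives O(cease_operations).
Premise 7 is O(obtain_consent ⊃ not cease_operations); contrapositively O(cease_operations ⊃ not obtain_consent). Since O(cease_operations) holds, K gives O(not obtain_consent).
Premise 6 is O(reboot_node ⊃ obtain_consent); contrapositively O(not obtain_consent ⊃ not reboot_node). Since O(not obtain_consent) holds, K gives O(not reboot_node).
So O(not reboot_node) holds, i.e. reboot_node is forbidden. None of the other listed options is forbidden under the premises.

reboot_node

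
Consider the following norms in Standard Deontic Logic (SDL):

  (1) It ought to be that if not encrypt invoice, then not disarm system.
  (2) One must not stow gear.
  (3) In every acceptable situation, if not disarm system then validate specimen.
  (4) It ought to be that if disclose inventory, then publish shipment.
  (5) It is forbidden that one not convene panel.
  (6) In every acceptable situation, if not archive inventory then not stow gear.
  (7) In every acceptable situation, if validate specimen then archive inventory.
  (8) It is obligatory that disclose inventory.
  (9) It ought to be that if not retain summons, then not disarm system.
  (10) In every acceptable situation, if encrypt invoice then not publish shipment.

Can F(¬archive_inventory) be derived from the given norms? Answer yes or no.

Yes

From premise 8 we have O(disclose_inventory).
Premise 4 is O(disclose_inventory → publish_shipment); since O(disclose_inventory), deontic closure gives O(publish_shipment).
The contrapositive of premise 10 (O(encrypt_invoice → ¬publish_shipment)) is O(publish_shipment → ¬encrypt_invoice), and O(publish_shipment) is already established, so O(¬encrypt_invoice).
From O(¬encrypt_invoice) and premise 1, O(¬encrypt_invoice → ¬disarm_system), we obtain O(¬disarm_system).
From O(¬disarm_system) and premise 3, O(¬disarm_system → validate_specimen), we obtain O(validate_specimen).
With premise 7, O(validate_specimen → archive_inventory), the K-axiom yields O(archive_inventory).
Premises 2, 5, 6, 9 do not contribute to this derivation.
So O(archive_inventory) holds, i.e. F(¬archive_inventory). The claim follows.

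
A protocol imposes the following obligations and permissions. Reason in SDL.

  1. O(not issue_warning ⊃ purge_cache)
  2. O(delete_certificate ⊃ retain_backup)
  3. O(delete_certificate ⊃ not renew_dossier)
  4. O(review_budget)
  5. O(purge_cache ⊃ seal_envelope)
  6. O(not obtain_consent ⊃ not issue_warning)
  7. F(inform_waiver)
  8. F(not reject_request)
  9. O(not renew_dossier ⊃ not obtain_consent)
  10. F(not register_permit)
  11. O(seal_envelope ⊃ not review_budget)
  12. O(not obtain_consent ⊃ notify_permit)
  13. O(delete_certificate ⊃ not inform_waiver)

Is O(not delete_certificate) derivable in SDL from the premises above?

Yes

From premise 4 we have O(review_budget).
Premise 11 is O(seal_envelope ⊃ not review_budget); contrapositively O(review_budget ⊃ not seal_envelope). Since O(review_budget) holds, K gives O(not seal_envelope).
Premise 5, O(purge_cache ⊃ seal_envelope), contraposes to O(not seal_envelope ⊃ not purge_cache); with O(not seal_envelope) we get O(not purge_cache).
Premise 1 is O(not issue_warning ⊃ purge_cache); contrapositively O(not purge_cache ⊃ issue_warning). Since O(not purge_cache) holds, K gives O(issue_warning).
Premise 6, O(not obtain_consent ⊃ not issue_warning), contraposes to O(issue_warning ⊃ obtain_consent); with O(issue_warning) we get O(obtain_consent).
The contrapositive of premise 9 (O(not renew_dossier ⊃ not obtain_consent)) is O(obtain_consent ⊃ renew_dossier), and O(obtain_consent) is already established, so O(renew_dossier).
Premise 3, O(delete_certificate ⊃ not renew_dossier), contraposes to O(renew_dossier ⊃ not delete_certificate); with O(renew_dossier) we get O(not delete_certificate).
Premises 2, 7, 8, 10, 12, 13 do not contribute to this derivation.
So O(not delete_certificate) follows.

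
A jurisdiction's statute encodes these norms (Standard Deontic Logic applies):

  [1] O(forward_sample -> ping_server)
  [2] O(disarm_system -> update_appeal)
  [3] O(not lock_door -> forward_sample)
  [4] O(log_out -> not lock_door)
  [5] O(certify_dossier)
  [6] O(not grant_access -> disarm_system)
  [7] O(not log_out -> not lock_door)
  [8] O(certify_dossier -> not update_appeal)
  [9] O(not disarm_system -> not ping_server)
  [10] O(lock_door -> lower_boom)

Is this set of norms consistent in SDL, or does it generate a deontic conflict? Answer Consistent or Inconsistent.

Inconsistent

Premises 4 and 7 are O(log_out -> not lock_door) and O(not log_out -> not lock_door); every ideal world satisfies log_out or not log_out, so in either case not lock_door holds — hence O(not lock_door).
With premise 3, O(not lock_door -> forward_sample), the K-axiom yields O(forward_sample).
Applying K to premise 1 (O(forward_sample -> ping_server)) and O(forward_sample) yields O(ping_server).
Premise 9, O(not disarm_system -> not ping_server), contraposes to O(ping_server -> disarm_system); with O(ping_server) we get O(disarm_system).
From O(disarm_system) and premise 2, O(disarm_system -> update_appeal), we obtain O(update_appeal).
Premise 8, O(certify_dossier -> not update_appeal), contraposes to O(update_appeal -> not certify_dossier); with O(update_appeal) we get O(not certify_dossier).
Yet premise 5 states O(certify_dossier).
We now have both O(not certify_dossier) and O(certify_dossier) — certify_dossier is simultaneously obligatory and forbidden, violating the D-axiom.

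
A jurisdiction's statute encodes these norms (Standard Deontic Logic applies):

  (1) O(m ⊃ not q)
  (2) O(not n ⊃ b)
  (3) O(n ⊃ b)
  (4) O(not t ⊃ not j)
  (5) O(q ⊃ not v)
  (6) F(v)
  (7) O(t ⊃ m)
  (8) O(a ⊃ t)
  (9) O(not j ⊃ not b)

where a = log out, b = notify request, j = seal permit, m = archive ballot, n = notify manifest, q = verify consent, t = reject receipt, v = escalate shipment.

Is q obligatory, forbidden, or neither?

By case analysis on n: premise 3 gives O(n ⊃ b) and premise 2 gives O(not n ⊃ b), so O(b) either way.
Premise 9, O(not j ⊃ not b), contraposes to O(b ⊃ j); with O(b) we get O(j).
Premise 4, O(not t ⊃ not j), contraposes to O(j ⊃ t); with O(j) we get O(t).
From O(t) and premise 7, O(t ⊃ m), we obtain O(m).
Applying K to premise 1 (O(m ⊃ not q)) and O(m) yields O(not q).
Premises 5, 6, 8 do not contribute to this derivation.
Thus O(not q), which is F(q): q is forbidden.

Forbidden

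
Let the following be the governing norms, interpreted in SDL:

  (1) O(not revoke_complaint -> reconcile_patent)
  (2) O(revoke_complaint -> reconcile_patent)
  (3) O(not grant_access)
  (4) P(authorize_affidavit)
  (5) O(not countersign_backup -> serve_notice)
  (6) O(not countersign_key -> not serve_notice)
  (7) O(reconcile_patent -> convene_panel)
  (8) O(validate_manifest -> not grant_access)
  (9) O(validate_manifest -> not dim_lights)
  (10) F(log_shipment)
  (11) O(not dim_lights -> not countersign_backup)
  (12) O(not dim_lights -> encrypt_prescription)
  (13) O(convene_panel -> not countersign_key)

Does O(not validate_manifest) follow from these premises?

Premises 1 and 2 are O(not revoke_complaint -> reconcile_patent) and O(revoke_complaint -> reconcile_patent); every ideal world satisfies not revoke_complaint or revoke_complaint, so in either case reconcile_patent holds — hence O(reconcile_patent).
From O(reconcile_patent) and premise 7, O(reconcile_patent -> convene_panel), we obtain O(convene_panel).
From O(convene_panel) and premise 13, O(convene_panel -> not countersign_key), we obtain O(not countersign_key).
With premise 6, O(not countersign_key -> not serve_notice), the K-axiom yields O(not serve_notice).
The contrapositive of premise 5 (O(not countersign_backup -> serve_notice)) is O(not serve_notice -> countersign_backup), and O(not serve_notice) is already established, so O(countersign_backup).
Premise 11, O(not dim_lights -> not countersign_backup), contraposes to O(countersign_backup -> dim_lights); with O(countersign_backup) we get O(dim_lights).
Premise 9 is O(validate_manifest -> not dim_lights); contrapositively O(dim_lights -> not validate_manifest). Since O(dim_lights) holds, K gives O(not validate_manifest).
Premises 3, 4, 8, 10, 12 do not contribute to this derivation.
So O(not validate_manifest) follows.

Yes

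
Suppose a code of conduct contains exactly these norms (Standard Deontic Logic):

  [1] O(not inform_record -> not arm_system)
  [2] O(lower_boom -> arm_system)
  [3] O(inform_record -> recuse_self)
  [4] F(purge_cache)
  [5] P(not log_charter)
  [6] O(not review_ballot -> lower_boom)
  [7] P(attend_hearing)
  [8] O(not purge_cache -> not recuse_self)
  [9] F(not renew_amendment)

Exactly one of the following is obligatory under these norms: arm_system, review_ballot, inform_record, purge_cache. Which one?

Premise 4 is F(purge_cache), i.e. O(not purge_cache).
From O(not purge_cache) and premise 8, O(not purge_cache -> not recuse_self), we obtain O(not recuse_self).
The contrapositive of premise 3 (O(inform_record -> recuse_self)) is O(not recuse_self -> not inform_record), and O(not recuse_self) is already established, so O(not inform_record).
Applying K to premise 1 (O(not inform_record -> not arm_system)) and O(not inform_record) yields O(not arm_system).
Premise 2, O(lower_boom -> arm_system), contraposes to O(not arm_system -> not lower_boom); with O(not arm_system) we get O(not lower_boom).
Premise 6, O(not review_ballot -> lower_boom), contraposes to O(not lower_boom -> review_ballot); with O(not lower_boom) we get O(review_ballot).
So O(review_ballot) holds — review_ballot is obligatory. None of the other listed options is made obligatory by any chain of premises.

review_ballot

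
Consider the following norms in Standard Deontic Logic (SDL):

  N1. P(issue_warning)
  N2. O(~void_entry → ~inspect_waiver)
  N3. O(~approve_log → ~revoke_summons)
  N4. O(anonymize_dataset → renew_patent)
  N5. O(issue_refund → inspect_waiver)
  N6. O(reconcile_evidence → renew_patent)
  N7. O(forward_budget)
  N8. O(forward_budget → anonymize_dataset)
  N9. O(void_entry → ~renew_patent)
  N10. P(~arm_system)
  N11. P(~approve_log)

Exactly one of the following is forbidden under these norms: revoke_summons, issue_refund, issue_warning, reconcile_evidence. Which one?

Premise 7 gives O(forward_budget).
With premise 8, O(forward_budget → anonymize_dataset), the K-axiom yields O(anonymize_dataset).
Applying K to premise 4 (O(anonymize_dataset → renew_patent)) and O(anonymize_dataset) yields O(renew_patent).
Premise 9 is O(void_entry → ~renew_patent); contrapositively O(renew_patent → ~void_entry). Since O(renew_patent) holds, K gives O(~void_entry).
Premise 2 is O(~void_entry → ~inspect_waiver); since O(~void_entry), deontic closure gives O(~inspect_waiver).
Premise 5, O(issue_refund → inspect_waiver), contraposes to O(~inspect_waiver → ~issue_refund); with O(~inspect_waiver) we get O(~issue_refund).
So O(~issue_refund) holds, i.e. issue_refund is forbidden. None of the other listed options is forbidden under the premises.

issue_refund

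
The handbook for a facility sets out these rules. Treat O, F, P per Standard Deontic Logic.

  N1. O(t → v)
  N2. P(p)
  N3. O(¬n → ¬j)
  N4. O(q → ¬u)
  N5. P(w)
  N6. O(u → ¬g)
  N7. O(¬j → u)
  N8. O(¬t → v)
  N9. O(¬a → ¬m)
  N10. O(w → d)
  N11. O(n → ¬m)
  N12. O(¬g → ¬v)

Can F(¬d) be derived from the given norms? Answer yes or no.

No

Premise 10 is O(w → d), but O(w) is not derivable from the premises (the permission P(w) asserts only ¬O(¬w), not O(w)), so it does not yield O(d).
No other premise forces O(d). An ideal world satisfying every premise can still have ¬d true, so F(¬d) is not derivable.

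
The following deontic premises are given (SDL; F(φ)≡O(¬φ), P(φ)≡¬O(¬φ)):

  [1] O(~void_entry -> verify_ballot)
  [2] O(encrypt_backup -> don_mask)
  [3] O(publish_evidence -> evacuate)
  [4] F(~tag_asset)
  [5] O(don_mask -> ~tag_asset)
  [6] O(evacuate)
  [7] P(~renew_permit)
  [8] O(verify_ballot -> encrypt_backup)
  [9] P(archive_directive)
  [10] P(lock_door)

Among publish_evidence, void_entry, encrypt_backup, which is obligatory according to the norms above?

void_entry

Premise 4 is F(~tag_asset), i.e. O(tag_asset).
Premise 5 is O(don_mask -> ~tag_asset); contrapositively O(tag_asset -> ~don_mask). Since O(tag_asset) holds, K gives O(~don_mask).
Premise 2, O(encrypt_backup -> don_mask), contraposes to O(~don_mask -> ~encrypt_backup); with O(~don_mask) we get O(~encrypt_backup).
Premise 8 is O(verify_ballot -> encrypt_backup); contrapositively O(~encrypt_backup -> ~verify_ballot). Since O(~encrypt_backup) holds, K gives O(~verify_ballot).
Premise 1 is O(~void_entry -> verify_ballot); contrapositively O(~verify_ballot -> void_entry). Since O(~verify_ballot) holds, K gives O(void_entry).
So O(void_entry) holds — void_entry is obligatory. None of the other listed options is made obligatory by any chain of premises.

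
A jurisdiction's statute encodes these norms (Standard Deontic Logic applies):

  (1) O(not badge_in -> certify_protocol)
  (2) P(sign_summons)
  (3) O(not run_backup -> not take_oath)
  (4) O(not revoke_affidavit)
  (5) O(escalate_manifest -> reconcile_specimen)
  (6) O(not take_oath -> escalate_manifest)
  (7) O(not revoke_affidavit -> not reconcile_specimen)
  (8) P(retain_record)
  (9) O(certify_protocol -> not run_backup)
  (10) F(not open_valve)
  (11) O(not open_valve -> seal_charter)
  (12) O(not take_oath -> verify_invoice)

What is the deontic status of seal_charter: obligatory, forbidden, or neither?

Neither

Premise 11 is O(not open_valve -> seal_charter), but O(not open_valve) is not derivable from the premises, so it does not yield O(seal_charter).
No premise or chain of K-axiom applications forces O(seal_charter), and none forces O(not seal_charter). So seal_charter is neither obligatory nor forbidden under these norms.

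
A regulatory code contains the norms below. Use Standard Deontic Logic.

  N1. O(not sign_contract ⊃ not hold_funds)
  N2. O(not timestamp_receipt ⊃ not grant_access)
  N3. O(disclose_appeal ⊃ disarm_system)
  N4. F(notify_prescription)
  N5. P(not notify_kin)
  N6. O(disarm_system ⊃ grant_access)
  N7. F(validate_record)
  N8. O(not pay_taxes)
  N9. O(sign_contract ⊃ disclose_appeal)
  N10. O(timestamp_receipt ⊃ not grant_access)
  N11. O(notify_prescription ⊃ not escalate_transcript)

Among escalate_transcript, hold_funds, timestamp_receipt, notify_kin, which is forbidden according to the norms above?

Premises 2 and 10 are O(not timestamp_receipt ⊃ not grant_access) and O(timestamp_receipt ⊃ not grant_access); every ideal world satisfies not timestamp_receipt or timestamp_receipt, so in either case not grant_access holds — hence O(not grant_access).
The contrapositive of premise 6 (O(disarm_system ⊃ grant_access)) is O(not grant_access ⊃ not disarm_system), and O(not grant_access) is already established, so O(not disarm_system).
The contrapositive of premise 3 (O(disclose_appeal ⊃ disarm_system)) is O(not disarm_system ⊃ not disclose_appeal), and O(not disarm_system) is already established, so O(not disclose_appeal).
Premise 9 is O(sign_contract ⊃ disclose_appeal); contrapositively O(not disclose_appeal ⊃ not sign_contract). Since O(not disclose_appeal) holds, K gives O(not sign_contract).
Applying K to premise 1 (O(not sign_contract ⊃ not hold_funds)) and O(not sign_contract) yields O(not hold_funds).
So O(not hold_funds) holds, i.e. hold_funds is forbidden. None of the other listed options is forbidden under the premises.

hold_funds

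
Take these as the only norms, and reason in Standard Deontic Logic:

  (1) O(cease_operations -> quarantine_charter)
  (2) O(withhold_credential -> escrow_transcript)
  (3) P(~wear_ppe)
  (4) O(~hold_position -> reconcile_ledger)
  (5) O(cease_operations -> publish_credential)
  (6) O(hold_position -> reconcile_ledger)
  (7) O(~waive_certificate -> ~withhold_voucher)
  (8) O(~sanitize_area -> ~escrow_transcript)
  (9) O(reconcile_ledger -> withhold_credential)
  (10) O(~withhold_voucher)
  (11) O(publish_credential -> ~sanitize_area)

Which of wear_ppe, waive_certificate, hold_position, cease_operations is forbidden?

cease_operations

By case analysis on ~hold_position: premise 4 gives O(~hold_position -> reconcile_ledger) and premise 6 gives O(hold_position -> reconcile_ledger), so O(reconcile_ledger) either way.
Applying K to premise 9 (O(reconcile_ledger -> withhold_credential)) and O(reconcile_ledger) yields O(withhold_credential).
Applying K to premise 2 (O(withhold_credential -> escrow_transcript)) and O(withhold_credential) yields O(escrow_transcript).
Premise 8, O(~sanitize_area -> ~escrow_transcript), contraposes to O(escrow_transcript -> sanitize_area); with O(escrow_transcript) we get O(sanitize_area).
Premise 11 is O(publish_credential -> ~sanitize_area); contrapositively O(sanitize_area -> ~publish_credential). Since O(sanitize_area) holds, K gives O(~publish_credential).
The contrapositive of premise 5 (O(cease_operations -> publish_credential)) is O(~publish_credential -> ~cease_operations), and O(~publish_credential) is already established, so O(~cease_operations).
So O(~cease_operations) holds, i.e. cease_operations is forbidden. None of the other listed options is forbidden under the premises.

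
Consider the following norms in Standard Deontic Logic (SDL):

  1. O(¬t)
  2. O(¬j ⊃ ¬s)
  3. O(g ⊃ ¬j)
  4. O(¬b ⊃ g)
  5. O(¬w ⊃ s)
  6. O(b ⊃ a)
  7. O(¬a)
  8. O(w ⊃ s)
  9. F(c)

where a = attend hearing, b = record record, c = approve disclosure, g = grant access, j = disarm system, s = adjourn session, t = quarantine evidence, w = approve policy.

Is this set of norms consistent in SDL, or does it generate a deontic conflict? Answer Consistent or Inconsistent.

Inconsistent

Premises 8 and 5 cover both cases: O(w ⊃ s) and O(¬w ⊃ s). Since w ∨ ¬w is a tautology, O(s) follows.
The contrapositive of premise 2 (O(¬j ⊃ ¬s)) is O(s ⊃ j), and O(s) is already established, so O(j).
Premise 3, O(g ⊃ ¬j), contraposes to O(j ⊃ ¬g); with O(j) we get O(¬g).
Premise 4 is O(¬b ⊃ g); contrapositively O(¬g ⊃ b). Since O(¬g) holds, K gives O(b).
Premise 6 is O(b ⊃ a); since O(b), deontic closure gives O(a).
But premise 7 directly asserts O(¬a).
We now have both O(a) and O(¬a) — a is simultaneously obligatory and forbidden, violating the D-axiom.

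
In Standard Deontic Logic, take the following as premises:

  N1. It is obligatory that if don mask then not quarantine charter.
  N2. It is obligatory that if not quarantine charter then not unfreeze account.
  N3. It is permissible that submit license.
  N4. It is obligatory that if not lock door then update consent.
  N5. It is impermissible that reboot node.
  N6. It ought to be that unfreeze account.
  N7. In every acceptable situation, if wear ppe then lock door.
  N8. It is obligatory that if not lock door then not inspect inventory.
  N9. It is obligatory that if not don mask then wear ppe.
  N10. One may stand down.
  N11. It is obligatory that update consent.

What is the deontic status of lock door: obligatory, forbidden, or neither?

From premise 6 we have O(unfreeze_account).
Premise 2 is O(¬quarantine_charter → ¬unfreeze_account); contrapositively O(unfreeze_account → quarantine_charter). Since O(unfreeze_account) holds, K gives O(quarantine_charter).
Premise 1 is O(don_mask → ¬quarantine_charter); contrapositively O(quarantine_charter → ¬don_mask). Since O(quarantine_charter) holds, K gives O(¬don_mask).
Applying K to premise 9 (O(¬don_mask → wear_ppe)) and O(¬don_mask) yields O(wear_ppe).
Applying K to premise 7 (O(wear_ppe → lock_door)) and O(wear_ppe) yields O(lock_door).
Premises 3, 4, 5, 8, 10, 11 do not contribute to this derivation.
Hence lock_door is obligatory.

Obligatory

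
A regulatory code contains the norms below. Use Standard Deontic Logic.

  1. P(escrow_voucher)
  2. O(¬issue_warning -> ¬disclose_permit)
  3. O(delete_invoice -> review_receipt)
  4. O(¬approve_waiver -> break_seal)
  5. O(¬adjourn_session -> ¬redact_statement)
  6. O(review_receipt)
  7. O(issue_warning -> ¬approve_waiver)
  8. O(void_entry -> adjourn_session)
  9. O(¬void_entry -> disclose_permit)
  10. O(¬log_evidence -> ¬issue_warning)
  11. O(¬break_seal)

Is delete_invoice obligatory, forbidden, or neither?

Neither

Premise 3 is O(delete_invoice -> review_receipt); even if O(review_receipt) held, inferring O(delete_invoice) would be affirming the consequent — invalid.
No premise or chain of K-axiom applications forces O(delete_invoice), and none forces O(¬delete_invoice). So delete_invoice is neither obligatory nor forbidden under these norms.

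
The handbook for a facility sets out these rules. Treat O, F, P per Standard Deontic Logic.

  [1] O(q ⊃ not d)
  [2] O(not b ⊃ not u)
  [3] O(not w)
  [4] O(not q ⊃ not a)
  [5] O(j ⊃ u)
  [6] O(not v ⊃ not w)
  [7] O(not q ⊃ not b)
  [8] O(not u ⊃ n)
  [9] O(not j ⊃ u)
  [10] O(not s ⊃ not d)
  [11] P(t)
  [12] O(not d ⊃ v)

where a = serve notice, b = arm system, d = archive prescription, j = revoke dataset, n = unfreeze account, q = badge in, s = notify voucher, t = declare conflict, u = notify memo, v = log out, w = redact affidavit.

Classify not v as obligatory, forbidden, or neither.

By case analysis on not j: premise 9 gives O(not j ⊃ u) and premise 5 gives O(j ⊃ u), so O(u) either way.
The contrapositive of premise 2 (O(not b ⊃ not u)) is O(u ⊃ b), and O(u) is already established, so O(b).
Premise 7, O(not q ⊃ not b), contraposes to O(b ⊃ q); with O(b) we get O(q).
Applying K to premise 1 (O(q ⊃ not d)) and O(q) yields O(not d).
From O(not d) and premise 12, O(not d ⊃ v), we obtain O(v).
Premises 3, 4, 6, 8, 10, 11 do not contribute to this derivation.
Thus O(v), which is F(not v): not v is forbidden.

Forbidden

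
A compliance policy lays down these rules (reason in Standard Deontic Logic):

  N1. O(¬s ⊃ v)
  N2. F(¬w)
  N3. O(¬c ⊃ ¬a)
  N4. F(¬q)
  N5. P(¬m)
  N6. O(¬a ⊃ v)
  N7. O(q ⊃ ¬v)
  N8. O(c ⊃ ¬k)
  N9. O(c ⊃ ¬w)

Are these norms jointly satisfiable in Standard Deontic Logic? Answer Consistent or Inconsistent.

Inconsistent

Premise 2, F(¬w), is equivalent to O(w).
Premise 9, O(c ⊃ ¬w), contraposes to O(w ⊃ ¬c); with O(w) we get O(¬c).
With premise 3, O(¬c ⊃ ¬a), the K-axiom yields O(¬a).
Premise 6 is O(¬a ⊃ v); since O(¬a), deontic closure gives O(v).
Premise 7, O(q ⊃ ¬v), contraposes to O(v ⊃ ¬q); with O(v) we get O(¬q).
But premise 4, F(¬q), means O(q).
We now have both O(¬q) and O(q) — q is simultaneously obligatory and forbidden, violating the D-axiom.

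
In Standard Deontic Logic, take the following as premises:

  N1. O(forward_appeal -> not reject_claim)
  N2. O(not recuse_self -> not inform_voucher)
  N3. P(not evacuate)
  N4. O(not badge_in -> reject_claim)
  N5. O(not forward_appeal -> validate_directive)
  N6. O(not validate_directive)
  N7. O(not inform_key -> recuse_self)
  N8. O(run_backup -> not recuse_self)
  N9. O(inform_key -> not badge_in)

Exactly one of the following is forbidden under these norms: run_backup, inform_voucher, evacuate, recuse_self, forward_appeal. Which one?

Premise 6 gives O(not validate_directive).
Premise 5, O(not forward_appeal -> validate_directive), contraposes to O(not validate_directive -> forward_appeal); with O(not validate_directive) we get O(forward_appeal).
Premise 1 is O(forward_appeal -> not reject_claim); since O(forward_appeal), deontic closure gives O(not reject_claim).
Premise 4 is O(not badge_in -> reject_claim); contrapositively O(not reject_claim -> badge_in). Since O(not reject_claim) holds, K gives O(badge_in).
The contrapositive of premise 9 (O(inform_key -> not badge_in)) is O(badge_in -> not inform_key), and O(badge_in) is already established, so O(not inform_key).
With premise 7, O(not inform_key -> recuse_self), the K-axiom yields O(recuse_self).
Premise 8, O(run_backup -> not recuse_self), contraposes to O(recuse_self -> not run_backup); with O(recuse_self) we get O(not run_backup).
So O(not run_backup) holds, i.e. run_backup is forbidden. None of the other listed options is forbidden under the premises.

run_backup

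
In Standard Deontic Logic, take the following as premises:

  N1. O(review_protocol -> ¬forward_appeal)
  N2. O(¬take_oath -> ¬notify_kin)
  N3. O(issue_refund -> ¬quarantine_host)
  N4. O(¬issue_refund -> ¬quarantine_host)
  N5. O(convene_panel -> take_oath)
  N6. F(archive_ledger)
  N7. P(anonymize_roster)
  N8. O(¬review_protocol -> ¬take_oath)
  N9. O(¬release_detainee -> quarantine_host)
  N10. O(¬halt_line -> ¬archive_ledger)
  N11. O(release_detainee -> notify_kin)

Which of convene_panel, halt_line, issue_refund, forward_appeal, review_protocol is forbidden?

Premises 4 and 3 are O(¬issue_refund -> ¬quarantine_host) and O(issue_refund -> ¬quarantine_host); every ideal world satisfies ¬issue_refund or issue_refund, so in either case ¬quarantine_host holds — hence O(¬quarantine_host).
Premise 9 is O(¬release_detainee -> quarantine_host); contrapositively O(¬quarantine_host -> release_detainee). Since O(¬quarantine_host) holds, K gives O(release_detainee).
From O(release_detainee) and premise 11, O(release_detainee -> notify_kin), we obtain O(notify_kin).
The contrapositive of premise 2 (O(¬take_oath -> ¬notify_kin)) is O(notify_kin -> take_oath), and O(notify_kin) is already established, so O(take_oath).
Premise 8, O(¬review_protocol -> ¬take_oath), contraposes to O(take_oath -> review_protocol); with O(take_oath) we get O(review_protocol).
From O(review_protocol) and premise 1, O(review_protocol -> ¬forward_appeal), we obtain O(¬forward_appeal).
So O(¬forward_appeal) holds, i.e. forward_appeal is forbidden. None of the other listed options is forbidden under the premises.

forward_appeal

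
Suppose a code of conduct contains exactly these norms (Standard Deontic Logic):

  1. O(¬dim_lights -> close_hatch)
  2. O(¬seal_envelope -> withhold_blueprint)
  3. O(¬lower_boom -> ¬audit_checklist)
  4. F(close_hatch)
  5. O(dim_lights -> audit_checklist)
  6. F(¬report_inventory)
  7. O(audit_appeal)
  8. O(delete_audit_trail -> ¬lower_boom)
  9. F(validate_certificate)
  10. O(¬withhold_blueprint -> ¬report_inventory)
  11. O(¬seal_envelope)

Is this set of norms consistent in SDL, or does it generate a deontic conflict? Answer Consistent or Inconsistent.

Premise 10 is O(¬withhold_blueprint -> ¬report_inventory), but O(¬withhold_blueprint) is not derivable from the premises, so it does not yield O(¬report_inventory).
So O(¬report_inventory) is not derivable, and the apparent clash with O(report_inventory) does not arise.
A world satisfying every obligation exists (e.g. audit_appeal=true, audit_checklist=true, close_hatch=false, delete_audit_trail=false, dim_lights=true, lower_boom=true, report_inventory=true, seal_envelope=false, validate_certificate=false, withhold_blueprint=true); no atom is both obligatory and forbidden, so the set is consistent.

Consistent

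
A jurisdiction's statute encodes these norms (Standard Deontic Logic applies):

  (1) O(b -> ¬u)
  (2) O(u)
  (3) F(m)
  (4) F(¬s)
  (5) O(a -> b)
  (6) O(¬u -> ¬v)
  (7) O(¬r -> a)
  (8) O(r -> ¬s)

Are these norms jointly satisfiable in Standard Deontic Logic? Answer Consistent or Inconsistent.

Premise 2 gives O(u).
Premise 1, O(b -> ¬u), contraposes to O(u -> ¬b); with O(u) we get O(¬b).
The contrapositive of premise 5 (O(a -> b)) is O(¬b -> ¬a), and O(¬b) is already established, so O(¬a).
The contrapositive of premise 7 (O(¬r -> a)) is O(¬a -> r), and O(¬a) is already established, so O(r).
From O(r) and premise 8, O(r -> ¬s), we obtain O(¬s).
Yet premise 4 is F(¬s), i.e. O(s).
We now have both O(¬s) and O(s) — s is simultaneously obligatory and forbidden, violating the D-axiom.

Inconsistent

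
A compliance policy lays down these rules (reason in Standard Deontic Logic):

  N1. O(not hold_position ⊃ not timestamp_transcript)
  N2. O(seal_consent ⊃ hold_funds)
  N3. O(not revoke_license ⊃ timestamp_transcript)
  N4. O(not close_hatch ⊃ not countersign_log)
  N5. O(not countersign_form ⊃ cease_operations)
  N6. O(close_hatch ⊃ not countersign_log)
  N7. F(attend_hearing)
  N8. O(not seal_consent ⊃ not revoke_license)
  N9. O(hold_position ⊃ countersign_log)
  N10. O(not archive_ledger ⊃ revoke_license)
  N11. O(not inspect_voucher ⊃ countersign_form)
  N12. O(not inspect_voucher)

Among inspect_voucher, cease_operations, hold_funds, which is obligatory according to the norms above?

hold_funds

By case analysis on not close_hatch: premise 4 gives O(not close_hatch ⊃ not countersign_log) and premise 6 gives O(close_hatch ⊃ not countersign_log), so O(not countersign_log) either way.
Premise 9, O(hold_position ⊃ countersign_log), contraposes to O(not countersign_log ⊃ not hold_position); with O(not countersign_log) we get O(not hold_position).
Applying K to premise 1 (O(not hold_position ⊃ not timestamp_transcript)) and O(not hold_position) yields O(not timestamp_transcript).
Premise 3, O(not revoke_license ⊃ timestamp_transcript), contraposes to O(not timestamp_transcript ⊃ revoke_license); with O(not timestamp_transcript) we get O(revoke_license).
The contrapositive of premise 8 (O(not seal_consent ⊃ not revoke_license)) is O(revoke_license ⊃ seal_consent), and O(revoke_license) is already established, so O(seal_consent).
Applying K to premise 2 (O(seal_consent ⊃ hold_funds)) and O(seal_consent) yields O(hold_funds).
So O(hold_funds) holds — hold_funds is obligatory. None of the other listed options is made obligatory by any chain of premises.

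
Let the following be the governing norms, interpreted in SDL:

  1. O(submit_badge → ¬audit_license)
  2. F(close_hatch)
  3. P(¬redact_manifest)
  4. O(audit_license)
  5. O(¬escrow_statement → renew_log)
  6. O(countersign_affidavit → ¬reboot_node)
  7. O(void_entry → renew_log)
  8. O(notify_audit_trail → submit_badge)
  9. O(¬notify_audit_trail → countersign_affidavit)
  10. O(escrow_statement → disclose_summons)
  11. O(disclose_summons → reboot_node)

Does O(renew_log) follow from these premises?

Yes

Premise 4 states O(audit_license) outright.
Premise 1 is O(submit_badge → ¬audit_license); contrapositively O(audit_license → ¬submit_badge). Since O(audit_license) holds, K gives O(¬submit_badge).
The contrapositive of premise 8 (O(notify_audit_trail → submit_badge)) is O(¬submit_badge → ¬notify_audit_trail), and O(¬submit_badge) is already established, so O(¬notify_audit_trail).
Premise 9 is O(¬notify_audit_trail → countersign_affidavit); since O(¬notify_audit_trail), deontic closure gives O(countersign_affidavit).
Premise 6 is O(countersign_affidavit → ¬reboot_node); since O(countersign_affidavit), deontic closure gives O(¬reboot_node).
The contrapositive of premise 11 (O(disclose_summons → reboot_node)) is O(¬reboot_node → ¬disclose_summons), and O(¬reboot_node) is already established, so O(¬disclose_summons).
The contrapositive of premise 10 (O(escrow_statement → disclose_summons)) is O(¬disclose_summons → ¬escrow_statement), and O(¬disclose_summons) is already established, so O(¬escrow_statement).
From O(¬escrow_statement) and premise 5, O(¬escrow_statement → renew_log), we obtain O(renew_log).
Premises 2, 3, 7 do not contribute to this derivation.
So O(renew_log) follows.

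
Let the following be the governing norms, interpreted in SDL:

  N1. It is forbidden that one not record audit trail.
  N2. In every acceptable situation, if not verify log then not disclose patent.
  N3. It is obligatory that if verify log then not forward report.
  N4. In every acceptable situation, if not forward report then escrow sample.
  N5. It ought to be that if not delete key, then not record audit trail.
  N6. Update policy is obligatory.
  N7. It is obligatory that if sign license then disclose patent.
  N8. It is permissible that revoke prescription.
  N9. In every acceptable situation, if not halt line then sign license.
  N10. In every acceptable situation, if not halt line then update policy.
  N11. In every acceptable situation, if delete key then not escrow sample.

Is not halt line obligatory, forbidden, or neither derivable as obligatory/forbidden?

Premise 1 is F(¬record_audit_trail), i.e. O(record_audit_trail).
Premise 5 is O(¬delete_key → ¬record_audit_trail); contrapositively O(record_audit_trail → delete_key). Since O(record_audit_trail) holds, K gives O(delete_key).
Premise 11 is O(delete_key → ¬escrow_sample); since O(delete_key), deontic closure gives O(¬escrow_sample).
Premise 4 is O(¬forward_report → escrow_sample); contrapositively O(¬escrow_sample → forward_report). Since O(¬escrow_sample) holds, K gives O(forward_report).
Premise 3, O(verify_log → ¬forward_report), contraposes to O(forward_report → ¬verify_log); with O(forward_report) we get O(¬verify_log).
From O(¬verify_log) and premise 2, O(¬verify_log → ¬disclose_patent), we obtain O(¬disclose_patent).
Premise 7 is O(sign_license → disclose_patent); contrapositively O(¬disclose_patent → ¬sign_license). Since O(¬disclose_patent) holds, K gives O(¬sign_license).
Premise 9 is O(¬halt_line → sign_license); contrapositively O(¬sign_license → halt_line). Since O(¬sign_license) holds, K gives O(halt_line).
Premises 6, 8, 10 do not contribute to this derivation.
Thus O(halt_line), which is F(¬halt_line): ¬halt_line is forbidden.

Forbidden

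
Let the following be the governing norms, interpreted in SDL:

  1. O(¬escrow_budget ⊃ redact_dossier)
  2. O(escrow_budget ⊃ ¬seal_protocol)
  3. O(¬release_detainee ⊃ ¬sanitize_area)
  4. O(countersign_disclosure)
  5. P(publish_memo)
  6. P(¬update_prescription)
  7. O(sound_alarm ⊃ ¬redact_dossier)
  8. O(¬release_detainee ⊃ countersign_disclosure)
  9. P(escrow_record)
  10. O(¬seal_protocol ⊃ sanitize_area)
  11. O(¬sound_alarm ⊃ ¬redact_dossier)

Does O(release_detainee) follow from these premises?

Yes

Premises 11 and 7 are O(¬sound_alarm ⊃ ¬redact_dossier) and O(sound_alarm ⊃ ¬redact_dossier); every ideal world satisfies ¬sound_alarm or sound_alarm, so in either case ¬redact_dossier holds — hence O(¬redact_dossier).
Premise 1, O(¬escrow_budget ⊃ redact_dossier), contraposes to O(¬redact_dossier ⊃ escrow_budget); with O(¬redact_dossier) we get O(escrow_budget).
From O(escrow_budget) and premise 2, O(escrow_budget ⊃ ¬seal_protocol), we obtain O(¬seal_protocol).
With premise 10, O(¬seal_protocol ⊃ sanitize_area), the K-axiom yields O(sanitize_area).
Premise 3, O(¬release_detainee ⊃ ¬sanitize_area), contraposes to O(sanitize_area ⊃ release_detainee); with O(sanitize_area) we get O(release_detainee).
Premises 4, 5, 6, 8, 9 do not contribute to this derivation.
So O(release_detainee) follows.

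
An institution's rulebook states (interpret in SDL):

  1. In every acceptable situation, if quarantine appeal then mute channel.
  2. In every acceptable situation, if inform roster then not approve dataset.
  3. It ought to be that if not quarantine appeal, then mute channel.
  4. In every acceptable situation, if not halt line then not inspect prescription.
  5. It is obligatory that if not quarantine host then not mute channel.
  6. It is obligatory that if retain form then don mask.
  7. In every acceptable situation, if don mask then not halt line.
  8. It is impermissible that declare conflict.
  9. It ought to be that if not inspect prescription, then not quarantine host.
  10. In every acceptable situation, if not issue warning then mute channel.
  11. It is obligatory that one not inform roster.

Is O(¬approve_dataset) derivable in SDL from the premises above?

No

Premise 2 is O(inform_roster → ¬approve_dataset), but O(inform_roster) is not derivable from the premises, so it does not yield O(¬approve_dataset).
No other premise forces O(¬approve_dataset). An ideal world satisfying every premise can still have ¬approve_dataset false, so O(¬approve_dataset) is not derivable.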